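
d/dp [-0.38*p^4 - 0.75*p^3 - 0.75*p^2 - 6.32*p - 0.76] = -1.52*p^3 - 2.25*p^2 - 1.5*p - 6.32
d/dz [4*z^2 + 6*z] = 8*z + 6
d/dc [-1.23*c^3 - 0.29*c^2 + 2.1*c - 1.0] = -3.69*c^2 - 0.58*c + 2.1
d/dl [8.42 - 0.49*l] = -0.490000000000000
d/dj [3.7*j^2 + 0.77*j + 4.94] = 7.4*j + 0.77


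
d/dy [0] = 0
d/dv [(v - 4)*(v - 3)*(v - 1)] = 3*v^2 - 16*v + 19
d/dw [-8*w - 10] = -8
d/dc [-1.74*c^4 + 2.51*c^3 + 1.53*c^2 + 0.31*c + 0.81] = -6.96*c^3 + 7.53*c^2 + 3.06*c + 0.31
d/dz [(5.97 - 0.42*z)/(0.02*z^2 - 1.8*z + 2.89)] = (0.0084*z^2 - 0.2388*z + 9.5322)/(0.0004*z^4 - 0.072*z^3 + 3.3556*z^2 - 10.404*z + 8.3521)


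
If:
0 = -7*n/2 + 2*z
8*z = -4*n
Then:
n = 0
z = 0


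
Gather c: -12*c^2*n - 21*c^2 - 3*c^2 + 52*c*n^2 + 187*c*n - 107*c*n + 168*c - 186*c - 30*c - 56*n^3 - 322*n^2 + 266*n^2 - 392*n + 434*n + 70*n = c^2*(-12*n - 24) + c*(52*n^2 + 80*n - 48) - 56*n^3 - 56*n^2 + 112*n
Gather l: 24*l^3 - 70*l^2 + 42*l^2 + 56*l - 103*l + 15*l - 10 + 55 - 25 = 24*l^3 - 28*l^2 - 32*l + 20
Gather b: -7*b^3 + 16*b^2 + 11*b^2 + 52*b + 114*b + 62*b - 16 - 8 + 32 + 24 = -7*b^3 + 27*b^2 + 228*b + 32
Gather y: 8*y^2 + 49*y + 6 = 8*y^2 + 49*y + 6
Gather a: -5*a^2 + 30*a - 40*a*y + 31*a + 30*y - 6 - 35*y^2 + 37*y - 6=-5*a^2 + a*(61 - 40*y) - 35*y^2 + 67*y - 12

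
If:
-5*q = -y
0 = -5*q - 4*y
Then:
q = 0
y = 0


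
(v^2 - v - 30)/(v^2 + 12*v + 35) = (v - 6)/(v + 7)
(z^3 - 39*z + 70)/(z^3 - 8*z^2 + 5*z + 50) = (z^2 + 5*z - 14)/(z^2 - 3*z - 10)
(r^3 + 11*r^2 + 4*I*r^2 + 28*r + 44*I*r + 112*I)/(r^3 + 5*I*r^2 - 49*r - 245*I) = (r^2 + 4*r*(1 + I) + 16*I)/(r^2 + r*(-7 + 5*I) - 35*I)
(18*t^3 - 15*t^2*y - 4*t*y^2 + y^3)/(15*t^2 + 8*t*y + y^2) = (6*t^2 - 7*t*y + y^2)/(5*t + y)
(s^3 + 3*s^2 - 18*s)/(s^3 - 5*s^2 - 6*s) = (-s^2 - 3*s + 18)/(-s^2 + 5*s + 6)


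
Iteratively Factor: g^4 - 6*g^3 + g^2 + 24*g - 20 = (g - 1)*(g^3 - 5*g^2 - 4*g + 20) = (g - 2)*(g - 1)*(g^2 - 3*g - 10) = (g - 2)*(g - 1)*(g + 2)*(g - 5)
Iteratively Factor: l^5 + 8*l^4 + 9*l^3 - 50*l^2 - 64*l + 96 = (l + 4)*(l^4 + 4*l^3 - 7*l^2 - 22*l + 24) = (l + 3)*(l + 4)*(l^3 + l^2 - 10*l + 8) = (l - 1)*(l + 3)*(l + 4)*(l^2 + 2*l - 8) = (l - 2)*(l - 1)*(l + 3)*(l + 4)*(l + 4)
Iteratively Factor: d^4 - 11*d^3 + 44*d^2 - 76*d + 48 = (d - 4)*(d^3 - 7*d^2 + 16*d - 12) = (d - 4)*(d - 2)*(d^2 - 5*d + 6) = (d - 4)*(d - 3)*(d - 2)*(d - 2)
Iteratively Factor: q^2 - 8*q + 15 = (q - 5)*(q - 3)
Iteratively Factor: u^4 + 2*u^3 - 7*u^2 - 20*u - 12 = (u + 2)*(u^3 - 7*u - 6) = (u - 3)*(u + 2)*(u^2 + 3*u + 2) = (u - 3)*(u + 2)^2*(u + 1)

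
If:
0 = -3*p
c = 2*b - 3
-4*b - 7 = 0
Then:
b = -7/4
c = -13/2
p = 0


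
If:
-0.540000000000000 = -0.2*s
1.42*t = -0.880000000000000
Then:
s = 2.70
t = -0.62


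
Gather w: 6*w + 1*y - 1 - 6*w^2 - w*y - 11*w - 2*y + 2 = -6*w^2 + w*(-y - 5) - y + 1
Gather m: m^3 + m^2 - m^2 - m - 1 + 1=m^3 - m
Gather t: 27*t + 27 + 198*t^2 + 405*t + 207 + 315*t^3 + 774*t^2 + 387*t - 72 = 315*t^3 + 972*t^2 + 819*t + 162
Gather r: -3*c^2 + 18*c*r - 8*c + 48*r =-3*c^2 - 8*c + r*(18*c + 48)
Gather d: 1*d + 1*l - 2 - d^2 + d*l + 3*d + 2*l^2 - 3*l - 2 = -d^2 + d*(l + 4) + 2*l^2 - 2*l - 4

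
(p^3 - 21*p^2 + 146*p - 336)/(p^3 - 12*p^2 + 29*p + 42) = (p - 8)/(p + 1)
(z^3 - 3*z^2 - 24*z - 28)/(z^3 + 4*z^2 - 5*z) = (z^3 - 3*z^2 - 24*z - 28)/(z*(z^2 + 4*z - 5))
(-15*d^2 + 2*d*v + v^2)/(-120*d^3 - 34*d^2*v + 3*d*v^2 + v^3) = (-3*d + v)/(-24*d^2 - 2*d*v + v^2)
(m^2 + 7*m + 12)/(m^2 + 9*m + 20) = (m + 3)/(m + 5)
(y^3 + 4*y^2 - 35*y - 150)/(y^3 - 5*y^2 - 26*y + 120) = (y + 5)/(y - 4)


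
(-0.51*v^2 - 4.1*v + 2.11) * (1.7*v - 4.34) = -0.867*v^3 - 4.7566*v^2 + 21.381*v - 9.1574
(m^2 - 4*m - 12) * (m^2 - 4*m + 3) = m^4 - 8*m^3 + 7*m^2 + 36*m - 36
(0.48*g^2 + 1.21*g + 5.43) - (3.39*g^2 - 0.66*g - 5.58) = -2.91*g^2 + 1.87*g + 11.01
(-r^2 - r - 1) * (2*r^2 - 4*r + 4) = -2*r^4 + 2*r^3 - 2*r^2 - 4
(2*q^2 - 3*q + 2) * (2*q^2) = 4*q^4 - 6*q^3 + 4*q^2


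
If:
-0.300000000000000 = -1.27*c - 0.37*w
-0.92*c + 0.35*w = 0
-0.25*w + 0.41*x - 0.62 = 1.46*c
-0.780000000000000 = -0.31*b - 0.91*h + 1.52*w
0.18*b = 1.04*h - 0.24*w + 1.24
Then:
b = 4.97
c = 0.13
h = -0.25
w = 0.35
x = 2.20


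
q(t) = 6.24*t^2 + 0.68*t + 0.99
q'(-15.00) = -186.52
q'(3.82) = 48.35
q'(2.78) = 35.37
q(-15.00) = 1394.79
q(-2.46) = 37.08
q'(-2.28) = -27.77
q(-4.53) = 125.96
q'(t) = 12.48*t + 0.68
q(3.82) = 94.64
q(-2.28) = 31.88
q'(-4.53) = -55.85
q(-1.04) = 7.03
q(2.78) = 51.11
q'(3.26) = 41.36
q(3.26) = 69.52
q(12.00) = 907.71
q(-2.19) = 29.43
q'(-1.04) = -12.30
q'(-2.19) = -26.65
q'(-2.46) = -30.02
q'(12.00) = 150.44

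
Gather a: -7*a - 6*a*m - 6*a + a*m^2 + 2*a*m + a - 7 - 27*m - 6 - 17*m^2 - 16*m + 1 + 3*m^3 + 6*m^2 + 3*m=a*(m^2 - 4*m - 12) + 3*m^3 - 11*m^2 - 40*m - 12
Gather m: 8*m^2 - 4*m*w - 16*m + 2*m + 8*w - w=8*m^2 + m*(-4*w - 14) + 7*w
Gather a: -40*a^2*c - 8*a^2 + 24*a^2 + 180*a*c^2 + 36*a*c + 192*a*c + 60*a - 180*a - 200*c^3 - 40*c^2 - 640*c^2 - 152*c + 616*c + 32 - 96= a^2*(16 - 40*c) + a*(180*c^2 + 228*c - 120) - 200*c^3 - 680*c^2 + 464*c - 64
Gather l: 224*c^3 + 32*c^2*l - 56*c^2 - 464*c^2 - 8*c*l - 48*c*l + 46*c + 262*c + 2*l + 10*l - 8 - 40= 224*c^3 - 520*c^2 + 308*c + l*(32*c^2 - 56*c + 12) - 48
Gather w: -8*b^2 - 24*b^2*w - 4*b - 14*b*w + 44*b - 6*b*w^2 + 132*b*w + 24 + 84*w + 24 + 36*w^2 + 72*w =-8*b^2 + 40*b + w^2*(36 - 6*b) + w*(-24*b^2 + 118*b + 156) + 48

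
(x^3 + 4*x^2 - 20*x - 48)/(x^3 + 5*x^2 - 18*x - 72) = (x + 2)/(x + 3)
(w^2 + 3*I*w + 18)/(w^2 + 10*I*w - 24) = (w - 3*I)/(w + 4*I)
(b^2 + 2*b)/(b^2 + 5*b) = (b + 2)/(b + 5)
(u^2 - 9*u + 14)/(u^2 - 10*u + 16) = (u - 7)/(u - 8)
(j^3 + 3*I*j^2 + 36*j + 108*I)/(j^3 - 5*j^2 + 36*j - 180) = (j + 3*I)/(j - 5)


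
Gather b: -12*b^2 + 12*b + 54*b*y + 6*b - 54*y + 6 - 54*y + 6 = -12*b^2 + b*(54*y + 18) - 108*y + 12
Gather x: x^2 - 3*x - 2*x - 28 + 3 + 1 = x^2 - 5*x - 24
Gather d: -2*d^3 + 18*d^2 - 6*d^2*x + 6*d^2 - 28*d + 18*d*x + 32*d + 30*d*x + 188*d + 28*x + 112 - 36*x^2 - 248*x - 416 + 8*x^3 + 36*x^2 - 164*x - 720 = -2*d^3 + d^2*(24 - 6*x) + d*(48*x + 192) + 8*x^3 - 384*x - 1024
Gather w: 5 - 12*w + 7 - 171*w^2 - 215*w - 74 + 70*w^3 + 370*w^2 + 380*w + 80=70*w^3 + 199*w^2 + 153*w + 18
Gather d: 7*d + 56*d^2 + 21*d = 56*d^2 + 28*d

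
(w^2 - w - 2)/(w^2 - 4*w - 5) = (w - 2)/(w - 5)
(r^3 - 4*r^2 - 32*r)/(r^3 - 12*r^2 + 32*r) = (r + 4)/(r - 4)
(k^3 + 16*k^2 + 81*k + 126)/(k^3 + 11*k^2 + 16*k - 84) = (k + 3)/(k - 2)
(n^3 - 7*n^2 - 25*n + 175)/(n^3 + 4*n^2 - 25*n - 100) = (n - 7)/(n + 4)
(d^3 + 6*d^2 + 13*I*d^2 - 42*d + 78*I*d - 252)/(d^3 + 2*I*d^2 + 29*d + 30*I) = (d^2 + d*(6 + 7*I) + 42*I)/(d^2 - 4*I*d + 5)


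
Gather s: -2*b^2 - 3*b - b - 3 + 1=-2*b^2 - 4*b - 2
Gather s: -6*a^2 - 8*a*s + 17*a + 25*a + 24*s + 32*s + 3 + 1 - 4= -6*a^2 + 42*a + s*(56 - 8*a)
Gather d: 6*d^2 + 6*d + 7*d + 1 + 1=6*d^2 + 13*d + 2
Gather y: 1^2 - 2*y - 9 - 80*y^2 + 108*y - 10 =-80*y^2 + 106*y - 18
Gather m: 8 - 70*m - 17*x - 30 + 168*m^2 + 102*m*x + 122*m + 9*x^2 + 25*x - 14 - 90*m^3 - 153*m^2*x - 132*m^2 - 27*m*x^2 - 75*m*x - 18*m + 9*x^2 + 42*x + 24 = -90*m^3 + m^2*(36 - 153*x) + m*(-27*x^2 + 27*x + 34) + 18*x^2 + 50*x - 12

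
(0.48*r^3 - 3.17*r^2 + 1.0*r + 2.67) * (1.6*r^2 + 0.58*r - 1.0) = 0.768*r^5 - 4.7936*r^4 - 0.7186*r^3 + 8.022*r^2 + 0.5486*r - 2.67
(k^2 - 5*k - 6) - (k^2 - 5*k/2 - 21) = 15 - 5*k/2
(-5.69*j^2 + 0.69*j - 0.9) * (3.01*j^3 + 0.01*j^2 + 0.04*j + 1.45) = -17.1269*j^5 + 2.02*j^4 - 2.9297*j^3 - 8.2319*j^2 + 0.9645*j - 1.305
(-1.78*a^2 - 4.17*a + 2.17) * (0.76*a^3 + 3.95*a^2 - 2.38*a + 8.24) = -1.3528*a^5 - 10.2002*a^4 - 10.5859*a^3 + 3.8289*a^2 - 39.5254*a + 17.8808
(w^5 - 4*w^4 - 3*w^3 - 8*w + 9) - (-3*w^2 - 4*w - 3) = w^5 - 4*w^4 - 3*w^3 + 3*w^2 - 4*w + 12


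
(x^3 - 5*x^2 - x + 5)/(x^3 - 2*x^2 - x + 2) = (x - 5)/(x - 2)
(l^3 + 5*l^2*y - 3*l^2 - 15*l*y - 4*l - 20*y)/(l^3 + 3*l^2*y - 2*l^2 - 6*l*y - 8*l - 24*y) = (l^2 + 5*l*y + l + 5*y)/(l^2 + 3*l*y + 2*l + 6*y)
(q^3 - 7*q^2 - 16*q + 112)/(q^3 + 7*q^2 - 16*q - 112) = (q - 7)/(q + 7)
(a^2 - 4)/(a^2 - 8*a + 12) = (a + 2)/(a - 6)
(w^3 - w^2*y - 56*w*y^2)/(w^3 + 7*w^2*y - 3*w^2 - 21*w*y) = (w - 8*y)/(w - 3)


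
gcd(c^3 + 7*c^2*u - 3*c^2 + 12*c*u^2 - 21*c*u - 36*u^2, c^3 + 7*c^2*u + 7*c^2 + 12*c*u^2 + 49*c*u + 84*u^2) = c^2 + 7*c*u + 12*u^2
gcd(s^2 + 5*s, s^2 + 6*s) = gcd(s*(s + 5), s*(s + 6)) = s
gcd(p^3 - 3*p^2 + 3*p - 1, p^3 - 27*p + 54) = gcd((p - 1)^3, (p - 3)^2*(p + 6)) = 1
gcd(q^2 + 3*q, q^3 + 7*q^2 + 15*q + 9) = q + 3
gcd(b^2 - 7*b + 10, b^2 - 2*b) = b - 2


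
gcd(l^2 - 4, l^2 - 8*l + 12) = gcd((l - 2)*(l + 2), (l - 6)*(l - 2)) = l - 2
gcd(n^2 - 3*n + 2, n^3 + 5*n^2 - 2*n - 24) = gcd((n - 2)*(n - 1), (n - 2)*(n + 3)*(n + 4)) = n - 2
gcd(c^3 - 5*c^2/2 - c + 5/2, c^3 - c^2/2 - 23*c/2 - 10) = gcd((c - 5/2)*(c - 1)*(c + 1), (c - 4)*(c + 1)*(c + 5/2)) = c + 1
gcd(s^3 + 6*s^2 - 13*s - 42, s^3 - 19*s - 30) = s + 2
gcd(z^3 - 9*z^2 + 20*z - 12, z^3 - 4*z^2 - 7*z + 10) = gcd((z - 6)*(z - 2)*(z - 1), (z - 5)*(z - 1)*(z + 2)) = z - 1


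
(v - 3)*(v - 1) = v^2 - 4*v + 3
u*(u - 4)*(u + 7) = u^3 + 3*u^2 - 28*u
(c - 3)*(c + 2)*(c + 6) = c^3 + 5*c^2 - 12*c - 36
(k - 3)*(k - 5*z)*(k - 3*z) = k^3 - 8*k^2*z - 3*k^2 + 15*k*z^2 + 24*k*z - 45*z^2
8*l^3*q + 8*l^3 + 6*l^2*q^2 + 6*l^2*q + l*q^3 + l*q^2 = (2*l + q)*(4*l + q)*(l*q + l)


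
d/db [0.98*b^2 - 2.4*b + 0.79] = 1.96*b - 2.4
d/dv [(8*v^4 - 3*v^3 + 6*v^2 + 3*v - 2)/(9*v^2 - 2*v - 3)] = (144*v^5 - 75*v^4 - 84*v^3 - 12*v^2 - 13)/(81*v^4 - 36*v^3 - 50*v^2 + 12*v + 9)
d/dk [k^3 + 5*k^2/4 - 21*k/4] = 3*k^2 + 5*k/2 - 21/4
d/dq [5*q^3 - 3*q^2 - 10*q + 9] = 15*q^2 - 6*q - 10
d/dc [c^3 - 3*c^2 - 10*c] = 3*c^2 - 6*c - 10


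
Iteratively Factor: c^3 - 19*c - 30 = (c + 3)*(c^2 - 3*c - 10) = (c + 2)*(c + 3)*(c - 5)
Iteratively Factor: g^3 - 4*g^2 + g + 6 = (g - 2)*(g^2 - 2*g - 3) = (g - 3)*(g - 2)*(g + 1)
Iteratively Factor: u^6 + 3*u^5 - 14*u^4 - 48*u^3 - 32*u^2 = (u + 4)*(u^5 - u^4 - 10*u^3 - 8*u^2) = (u - 4)*(u + 4)*(u^4 + 3*u^3 + 2*u^2) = (u - 4)*(u + 2)*(u + 4)*(u^3 + u^2) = u*(u - 4)*(u + 2)*(u + 4)*(u^2 + u) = u*(u - 4)*(u + 1)*(u + 2)*(u + 4)*(u)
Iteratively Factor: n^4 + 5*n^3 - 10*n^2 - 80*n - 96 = (n + 4)*(n^3 + n^2 - 14*n - 24) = (n + 2)*(n + 4)*(n^2 - n - 12) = (n - 4)*(n + 2)*(n + 4)*(n + 3)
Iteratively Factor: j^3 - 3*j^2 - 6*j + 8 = (j + 2)*(j^2 - 5*j + 4) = (j - 1)*(j + 2)*(j - 4)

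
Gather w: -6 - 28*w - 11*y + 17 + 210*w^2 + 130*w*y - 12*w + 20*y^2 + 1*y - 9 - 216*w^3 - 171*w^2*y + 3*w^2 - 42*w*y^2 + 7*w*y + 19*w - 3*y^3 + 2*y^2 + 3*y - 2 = -216*w^3 + w^2*(213 - 171*y) + w*(-42*y^2 + 137*y - 21) - 3*y^3 + 22*y^2 - 7*y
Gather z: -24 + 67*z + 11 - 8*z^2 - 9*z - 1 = -8*z^2 + 58*z - 14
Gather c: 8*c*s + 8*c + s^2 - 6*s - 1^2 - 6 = c*(8*s + 8) + s^2 - 6*s - 7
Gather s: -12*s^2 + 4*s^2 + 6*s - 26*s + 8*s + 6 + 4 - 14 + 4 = -8*s^2 - 12*s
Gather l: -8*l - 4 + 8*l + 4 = 0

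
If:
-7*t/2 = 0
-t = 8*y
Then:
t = 0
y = 0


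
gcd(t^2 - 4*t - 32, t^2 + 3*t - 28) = 1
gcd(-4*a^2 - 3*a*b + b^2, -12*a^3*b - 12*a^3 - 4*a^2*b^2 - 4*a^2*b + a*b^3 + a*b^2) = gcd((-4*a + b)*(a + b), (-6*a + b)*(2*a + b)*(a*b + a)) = 1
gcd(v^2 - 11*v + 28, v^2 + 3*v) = 1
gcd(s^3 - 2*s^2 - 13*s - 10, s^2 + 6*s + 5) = s + 1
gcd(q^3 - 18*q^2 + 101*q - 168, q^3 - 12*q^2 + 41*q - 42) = q^2 - 10*q + 21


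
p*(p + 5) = p^2 + 5*p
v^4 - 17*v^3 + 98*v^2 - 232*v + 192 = (v - 8)*(v - 4)*(v - 3)*(v - 2)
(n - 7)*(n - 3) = n^2 - 10*n + 21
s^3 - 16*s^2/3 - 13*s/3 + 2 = (s - 6)*(s - 1/3)*(s + 1)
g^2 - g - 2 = (g - 2)*(g + 1)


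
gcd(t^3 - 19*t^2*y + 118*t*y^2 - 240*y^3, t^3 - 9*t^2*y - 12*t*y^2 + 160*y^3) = t^2 - 13*t*y + 40*y^2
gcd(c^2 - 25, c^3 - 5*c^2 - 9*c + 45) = c - 5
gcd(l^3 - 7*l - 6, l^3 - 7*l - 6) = l^3 - 7*l - 6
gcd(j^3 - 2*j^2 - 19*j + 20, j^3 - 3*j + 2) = j - 1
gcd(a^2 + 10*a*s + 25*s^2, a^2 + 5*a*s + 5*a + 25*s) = a + 5*s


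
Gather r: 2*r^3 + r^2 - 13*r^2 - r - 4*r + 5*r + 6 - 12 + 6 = 2*r^3 - 12*r^2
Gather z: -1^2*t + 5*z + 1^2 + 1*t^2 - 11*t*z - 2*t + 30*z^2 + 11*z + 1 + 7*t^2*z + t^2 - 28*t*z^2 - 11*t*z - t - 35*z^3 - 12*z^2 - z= 2*t^2 - 4*t - 35*z^3 + z^2*(18 - 28*t) + z*(7*t^2 - 22*t + 15) + 2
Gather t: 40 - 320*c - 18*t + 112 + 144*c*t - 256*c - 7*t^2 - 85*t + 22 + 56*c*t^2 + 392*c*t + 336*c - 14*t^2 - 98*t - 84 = -240*c + t^2*(56*c - 21) + t*(536*c - 201) + 90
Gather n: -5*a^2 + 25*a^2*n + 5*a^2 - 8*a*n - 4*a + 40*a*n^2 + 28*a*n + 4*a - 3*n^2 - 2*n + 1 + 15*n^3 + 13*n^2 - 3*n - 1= 15*n^3 + n^2*(40*a + 10) + n*(25*a^2 + 20*a - 5)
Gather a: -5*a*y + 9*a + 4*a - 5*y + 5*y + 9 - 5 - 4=a*(13 - 5*y)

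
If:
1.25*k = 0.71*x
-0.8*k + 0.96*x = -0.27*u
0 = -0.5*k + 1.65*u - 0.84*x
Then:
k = 0.00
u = 0.00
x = 0.00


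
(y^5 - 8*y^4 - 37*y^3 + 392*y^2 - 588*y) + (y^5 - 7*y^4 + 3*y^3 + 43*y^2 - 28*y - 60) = 2*y^5 - 15*y^4 - 34*y^3 + 435*y^2 - 616*y - 60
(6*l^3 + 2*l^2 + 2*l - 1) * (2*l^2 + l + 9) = 12*l^5 + 10*l^4 + 60*l^3 + 18*l^2 + 17*l - 9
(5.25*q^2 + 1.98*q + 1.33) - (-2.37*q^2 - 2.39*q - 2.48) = 7.62*q^2 + 4.37*q + 3.81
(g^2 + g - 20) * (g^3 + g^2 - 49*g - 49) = g^5 + 2*g^4 - 68*g^3 - 118*g^2 + 931*g + 980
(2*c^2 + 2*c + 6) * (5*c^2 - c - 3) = 10*c^4 + 8*c^3 + 22*c^2 - 12*c - 18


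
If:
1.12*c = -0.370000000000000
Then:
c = -0.33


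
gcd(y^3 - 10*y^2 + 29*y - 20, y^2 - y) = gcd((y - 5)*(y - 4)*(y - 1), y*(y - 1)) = y - 1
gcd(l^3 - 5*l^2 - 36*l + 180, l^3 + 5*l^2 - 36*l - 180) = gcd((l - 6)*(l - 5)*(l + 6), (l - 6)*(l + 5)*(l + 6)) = l^2 - 36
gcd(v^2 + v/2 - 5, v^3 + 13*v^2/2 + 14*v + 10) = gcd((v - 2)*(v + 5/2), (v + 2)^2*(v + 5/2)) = v + 5/2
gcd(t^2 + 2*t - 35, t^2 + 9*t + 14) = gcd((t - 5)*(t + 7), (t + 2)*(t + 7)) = t + 7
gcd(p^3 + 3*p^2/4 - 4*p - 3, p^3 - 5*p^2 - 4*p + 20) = p^2 - 4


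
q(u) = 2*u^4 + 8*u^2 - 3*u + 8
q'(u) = 8*u^3 + 16*u - 3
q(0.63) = 9.60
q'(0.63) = 9.08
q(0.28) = 7.80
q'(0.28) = 1.66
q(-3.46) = 400.79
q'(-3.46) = -389.73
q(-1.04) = 22.11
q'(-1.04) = -28.64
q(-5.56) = 2183.29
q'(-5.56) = -1467.00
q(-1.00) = 21.00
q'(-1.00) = -27.00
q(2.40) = 113.24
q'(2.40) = 145.99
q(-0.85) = 17.37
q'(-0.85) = -21.51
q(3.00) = 233.00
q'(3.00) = 261.00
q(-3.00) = 251.00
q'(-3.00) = -267.00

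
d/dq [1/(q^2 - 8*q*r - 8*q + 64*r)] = 2*(-q + 4*r + 4)/(q^2 - 8*q*r - 8*q + 64*r)^2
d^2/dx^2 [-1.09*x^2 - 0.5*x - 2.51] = -2.18000000000000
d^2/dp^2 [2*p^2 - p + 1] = 4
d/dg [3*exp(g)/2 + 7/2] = 3*exp(g)/2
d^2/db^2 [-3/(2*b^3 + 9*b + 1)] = 18*(2*b*(2*b^3 + 9*b + 1) - 3*(2*b^2 + 3)^2)/(2*b^3 + 9*b + 1)^3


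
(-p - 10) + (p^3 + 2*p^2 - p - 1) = p^3 + 2*p^2 - 2*p - 11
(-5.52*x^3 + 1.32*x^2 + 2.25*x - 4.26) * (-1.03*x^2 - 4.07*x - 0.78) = 5.6856*x^5 + 21.1068*x^4 - 3.3843*x^3 - 5.7993*x^2 + 15.5832*x + 3.3228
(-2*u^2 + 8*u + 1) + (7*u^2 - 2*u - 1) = 5*u^2 + 6*u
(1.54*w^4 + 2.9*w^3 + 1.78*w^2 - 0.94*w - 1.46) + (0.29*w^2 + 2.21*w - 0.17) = 1.54*w^4 + 2.9*w^3 + 2.07*w^2 + 1.27*w - 1.63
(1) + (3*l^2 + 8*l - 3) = 3*l^2 + 8*l - 2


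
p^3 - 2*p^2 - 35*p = p*(p - 7)*(p + 5)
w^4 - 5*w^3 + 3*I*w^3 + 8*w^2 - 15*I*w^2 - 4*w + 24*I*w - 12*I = (w - 2)^2*(w - 1)*(w + 3*I)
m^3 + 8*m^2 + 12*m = m*(m + 2)*(m + 6)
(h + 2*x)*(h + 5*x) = h^2 + 7*h*x + 10*x^2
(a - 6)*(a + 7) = a^2 + a - 42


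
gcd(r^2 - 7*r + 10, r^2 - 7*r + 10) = r^2 - 7*r + 10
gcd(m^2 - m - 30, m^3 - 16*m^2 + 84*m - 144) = m - 6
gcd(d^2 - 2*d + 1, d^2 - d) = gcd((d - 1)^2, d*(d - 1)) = d - 1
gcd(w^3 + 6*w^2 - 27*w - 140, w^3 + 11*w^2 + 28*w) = w^2 + 11*w + 28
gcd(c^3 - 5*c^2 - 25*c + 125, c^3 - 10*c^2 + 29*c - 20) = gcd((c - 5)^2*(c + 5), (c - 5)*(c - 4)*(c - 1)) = c - 5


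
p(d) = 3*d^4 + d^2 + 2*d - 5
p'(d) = 12*d^3 + 2*d + 2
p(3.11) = 291.54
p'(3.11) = 369.18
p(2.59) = 141.88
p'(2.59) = 215.67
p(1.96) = 47.04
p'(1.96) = 96.27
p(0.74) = -2.07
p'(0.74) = 8.34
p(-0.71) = -5.15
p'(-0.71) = -3.71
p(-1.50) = 9.44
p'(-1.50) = -41.50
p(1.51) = 15.90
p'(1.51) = 46.34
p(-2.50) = 113.44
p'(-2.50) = -190.50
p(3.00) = 253.00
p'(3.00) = 332.00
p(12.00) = 62371.00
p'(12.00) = 20762.00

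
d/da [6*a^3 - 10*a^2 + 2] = 2*a*(9*a - 10)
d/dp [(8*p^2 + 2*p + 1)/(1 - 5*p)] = (-40*p^2 + 16*p + 7)/(25*p^2 - 10*p + 1)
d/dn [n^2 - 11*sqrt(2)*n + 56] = 2*n - 11*sqrt(2)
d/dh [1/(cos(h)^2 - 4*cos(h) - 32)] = 2*(cos(h) - 2)*sin(h)/(sin(h)^2 + 4*cos(h) + 31)^2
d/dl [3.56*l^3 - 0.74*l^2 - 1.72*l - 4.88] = 10.68*l^2 - 1.48*l - 1.72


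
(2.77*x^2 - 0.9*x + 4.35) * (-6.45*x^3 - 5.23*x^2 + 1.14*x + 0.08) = -17.8665*x^5 - 8.6821*x^4 - 20.1927*x^3 - 23.5549*x^2 + 4.887*x + 0.348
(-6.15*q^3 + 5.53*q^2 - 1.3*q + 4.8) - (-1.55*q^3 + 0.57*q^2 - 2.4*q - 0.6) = -4.6*q^3 + 4.96*q^2 + 1.1*q + 5.4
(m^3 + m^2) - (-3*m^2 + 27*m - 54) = m^3 + 4*m^2 - 27*m + 54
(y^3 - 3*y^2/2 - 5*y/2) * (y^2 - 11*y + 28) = y^5 - 25*y^4/2 + 42*y^3 - 29*y^2/2 - 70*y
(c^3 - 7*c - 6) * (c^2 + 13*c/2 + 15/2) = c^5 + 13*c^4/2 + c^3/2 - 103*c^2/2 - 183*c/2 - 45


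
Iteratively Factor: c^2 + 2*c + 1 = (c + 1)*(c + 1)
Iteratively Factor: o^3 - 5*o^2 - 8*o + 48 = (o - 4)*(o^2 - o - 12) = (o - 4)^2*(o + 3)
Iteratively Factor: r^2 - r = (r - 1)*(r)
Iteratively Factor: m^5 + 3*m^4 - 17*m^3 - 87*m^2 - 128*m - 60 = (m - 5)*(m^4 + 8*m^3 + 23*m^2 + 28*m + 12) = (m - 5)*(m + 3)*(m^3 + 5*m^2 + 8*m + 4) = (m - 5)*(m + 2)*(m + 3)*(m^2 + 3*m + 2) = (m - 5)*(m + 2)^2*(m + 3)*(m + 1)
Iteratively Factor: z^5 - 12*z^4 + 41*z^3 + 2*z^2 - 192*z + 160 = (z - 5)*(z^4 - 7*z^3 + 6*z^2 + 32*z - 32) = (z - 5)*(z - 4)*(z^3 - 3*z^2 - 6*z + 8) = (z - 5)*(z - 4)^2*(z^2 + z - 2) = (z - 5)*(z - 4)^2*(z + 2)*(z - 1)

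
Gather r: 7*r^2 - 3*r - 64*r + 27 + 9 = 7*r^2 - 67*r + 36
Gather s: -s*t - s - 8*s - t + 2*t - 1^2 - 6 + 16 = s*(-t - 9) + t + 9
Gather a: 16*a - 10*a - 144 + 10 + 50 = 6*a - 84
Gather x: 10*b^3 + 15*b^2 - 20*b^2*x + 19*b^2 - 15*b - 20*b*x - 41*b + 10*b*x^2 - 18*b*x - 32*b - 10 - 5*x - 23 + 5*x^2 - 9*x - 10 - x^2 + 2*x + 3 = 10*b^3 + 34*b^2 - 88*b + x^2*(10*b + 4) + x*(-20*b^2 - 38*b - 12) - 40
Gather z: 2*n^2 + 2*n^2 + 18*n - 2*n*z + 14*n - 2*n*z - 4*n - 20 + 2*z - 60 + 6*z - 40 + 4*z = 4*n^2 + 28*n + z*(12 - 4*n) - 120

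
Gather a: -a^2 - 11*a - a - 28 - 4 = -a^2 - 12*a - 32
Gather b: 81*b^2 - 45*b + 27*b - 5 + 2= 81*b^2 - 18*b - 3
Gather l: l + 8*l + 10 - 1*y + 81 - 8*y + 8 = 9*l - 9*y + 99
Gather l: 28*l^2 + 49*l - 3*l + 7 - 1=28*l^2 + 46*l + 6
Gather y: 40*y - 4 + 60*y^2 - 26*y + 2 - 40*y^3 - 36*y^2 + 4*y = -40*y^3 + 24*y^2 + 18*y - 2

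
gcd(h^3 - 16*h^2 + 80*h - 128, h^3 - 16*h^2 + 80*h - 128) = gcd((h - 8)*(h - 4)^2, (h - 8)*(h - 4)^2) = h^3 - 16*h^2 + 80*h - 128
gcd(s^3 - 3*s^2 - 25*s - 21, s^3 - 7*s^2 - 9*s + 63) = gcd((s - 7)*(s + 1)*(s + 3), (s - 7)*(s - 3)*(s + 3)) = s^2 - 4*s - 21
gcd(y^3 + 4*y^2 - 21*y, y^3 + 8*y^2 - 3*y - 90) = y - 3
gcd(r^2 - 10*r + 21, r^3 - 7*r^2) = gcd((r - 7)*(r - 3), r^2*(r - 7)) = r - 7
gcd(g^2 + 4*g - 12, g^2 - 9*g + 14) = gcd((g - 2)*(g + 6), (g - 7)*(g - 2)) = g - 2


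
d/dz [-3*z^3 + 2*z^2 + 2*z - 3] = -9*z^2 + 4*z + 2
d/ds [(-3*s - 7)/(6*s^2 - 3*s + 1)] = 6*(3*s^2 + 14*s - 4)/(36*s^4 - 36*s^3 + 21*s^2 - 6*s + 1)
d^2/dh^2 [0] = 0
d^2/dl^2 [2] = 0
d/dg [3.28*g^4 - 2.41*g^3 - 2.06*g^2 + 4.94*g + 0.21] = 13.12*g^3 - 7.23*g^2 - 4.12*g + 4.94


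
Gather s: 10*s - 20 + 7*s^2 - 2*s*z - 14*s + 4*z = 7*s^2 + s*(-2*z - 4) + 4*z - 20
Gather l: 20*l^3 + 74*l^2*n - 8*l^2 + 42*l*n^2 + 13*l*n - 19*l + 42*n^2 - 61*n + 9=20*l^3 + l^2*(74*n - 8) + l*(42*n^2 + 13*n - 19) + 42*n^2 - 61*n + 9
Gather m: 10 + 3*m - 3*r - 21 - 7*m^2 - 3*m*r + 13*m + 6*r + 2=-7*m^2 + m*(16 - 3*r) + 3*r - 9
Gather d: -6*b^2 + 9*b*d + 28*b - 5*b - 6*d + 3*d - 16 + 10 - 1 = -6*b^2 + 23*b + d*(9*b - 3) - 7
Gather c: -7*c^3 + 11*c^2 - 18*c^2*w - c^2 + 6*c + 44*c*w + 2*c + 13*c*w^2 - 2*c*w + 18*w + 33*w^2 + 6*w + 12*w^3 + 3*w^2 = -7*c^3 + c^2*(10 - 18*w) + c*(13*w^2 + 42*w + 8) + 12*w^3 + 36*w^2 + 24*w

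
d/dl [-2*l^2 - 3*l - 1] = -4*l - 3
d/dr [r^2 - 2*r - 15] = 2*r - 2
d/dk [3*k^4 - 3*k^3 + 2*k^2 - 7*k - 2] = 12*k^3 - 9*k^2 + 4*k - 7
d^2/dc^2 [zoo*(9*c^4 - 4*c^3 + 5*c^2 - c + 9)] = zoo*(c^2 + c + 1)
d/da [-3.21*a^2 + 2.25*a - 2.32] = 2.25 - 6.42*a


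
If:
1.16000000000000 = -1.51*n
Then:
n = -0.77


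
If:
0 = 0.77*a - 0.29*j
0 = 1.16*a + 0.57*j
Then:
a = 0.00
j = 0.00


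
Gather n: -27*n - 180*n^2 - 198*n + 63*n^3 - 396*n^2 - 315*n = 63*n^3 - 576*n^2 - 540*n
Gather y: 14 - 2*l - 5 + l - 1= 8 - l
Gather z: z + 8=z + 8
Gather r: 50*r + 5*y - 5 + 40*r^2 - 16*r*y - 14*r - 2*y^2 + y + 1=40*r^2 + r*(36 - 16*y) - 2*y^2 + 6*y - 4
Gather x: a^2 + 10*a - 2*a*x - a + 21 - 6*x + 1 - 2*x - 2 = a^2 + 9*a + x*(-2*a - 8) + 20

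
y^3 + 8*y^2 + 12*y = y*(y + 2)*(y + 6)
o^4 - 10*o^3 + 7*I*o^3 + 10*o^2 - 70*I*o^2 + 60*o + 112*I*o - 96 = (o - 8)*(o - 2)*(o + I)*(o + 6*I)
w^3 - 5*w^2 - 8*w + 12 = (w - 6)*(w - 1)*(w + 2)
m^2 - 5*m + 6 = (m - 3)*(m - 2)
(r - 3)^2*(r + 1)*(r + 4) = r^4 - r^3 - 17*r^2 + 21*r + 36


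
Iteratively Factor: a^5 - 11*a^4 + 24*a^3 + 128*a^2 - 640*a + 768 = (a - 3)*(a^4 - 8*a^3 + 128*a - 256) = (a - 4)*(a - 3)*(a^3 - 4*a^2 - 16*a + 64) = (a - 4)^2*(a - 3)*(a^2 - 16) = (a - 4)^3*(a - 3)*(a + 4)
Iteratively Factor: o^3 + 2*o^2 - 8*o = (o - 2)*(o^2 + 4*o) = (o - 2)*(o + 4)*(o)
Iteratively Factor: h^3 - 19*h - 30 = (h + 2)*(h^2 - 2*h - 15) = (h + 2)*(h + 3)*(h - 5)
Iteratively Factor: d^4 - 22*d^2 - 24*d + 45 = (d + 3)*(d^3 - 3*d^2 - 13*d + 15) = (d - 1)*(d + 3)*(d^2 - 2*d - 15) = (d - 5)*(d - 1)*(d + 3)*(d + 3)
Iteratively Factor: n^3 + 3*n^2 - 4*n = (n)*(n^2 + 3*n - 4) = n*(n + 4)*(n - 1)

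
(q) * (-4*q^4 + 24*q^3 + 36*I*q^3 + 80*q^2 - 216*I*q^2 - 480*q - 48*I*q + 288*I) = -4*q^5 + 24*q^4 + 36*I*q^4 + 80*q^3 - 216*I*q^3 - 480*q^2 - 48*I*q^2 + 288*I*q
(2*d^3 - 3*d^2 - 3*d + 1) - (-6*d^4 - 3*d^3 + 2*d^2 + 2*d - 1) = 6*d^4 + 5*d^3 - 5*d^2 - 5*d + 2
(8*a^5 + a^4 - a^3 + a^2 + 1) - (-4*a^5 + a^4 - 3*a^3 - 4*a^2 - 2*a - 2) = 12*a^5 + 2*a^3 + 5*a^2 + 2*a + 3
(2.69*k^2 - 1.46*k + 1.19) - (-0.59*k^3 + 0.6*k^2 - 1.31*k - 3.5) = 0.59*k^3 + 2.09*k^2 - 0.15*k + 4.69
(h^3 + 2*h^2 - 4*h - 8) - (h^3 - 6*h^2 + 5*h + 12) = 8*h^2 - 9*h - 20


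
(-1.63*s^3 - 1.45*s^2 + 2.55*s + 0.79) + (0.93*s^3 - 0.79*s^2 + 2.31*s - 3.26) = -0.7*s^3 - 2.24*s^2 + 4.86*s - 2.47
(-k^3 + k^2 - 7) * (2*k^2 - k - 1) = -2*k^5 + 3*k^4 - 15*k^2 + 7*k + 7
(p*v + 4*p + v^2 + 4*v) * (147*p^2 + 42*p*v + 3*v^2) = 147*p^3*v + 588*p^3 + 189*p^2*v^2 + 756*p^2*v + 45*p*v^3 + 180*p*v^2 + 3*v^4 + 12*v^3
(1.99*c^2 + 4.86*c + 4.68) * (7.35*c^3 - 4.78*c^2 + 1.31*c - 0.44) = 14.6265*c^5 + 26.2088*c^4 + 13.7741*c^3 - 16.8794*c^2 + 3.9924*c - 2.0592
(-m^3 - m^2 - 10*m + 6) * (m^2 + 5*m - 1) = -m^5 - 6*m^4 - 14*m^3 - 43*m^2 + 40*m - 6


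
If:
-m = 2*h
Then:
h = -m/2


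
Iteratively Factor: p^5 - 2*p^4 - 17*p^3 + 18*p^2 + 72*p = (p + 2)*(p^4 - 4*p^3 - 9*p^2 + 36*p) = p*(p + 2)*(p^3 - 4*p^2 - 9*p + 36) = p*(p - 4)*(p + 2)*(p^2 - 9) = p*(p - 4)*(p - 3)*(p + 2)*(p + 3)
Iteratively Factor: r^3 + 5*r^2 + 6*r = (r + 3)*(r^2 + 2*r) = (r + 2)*(r + 3)*(r)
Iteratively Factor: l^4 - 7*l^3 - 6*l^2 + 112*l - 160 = (l + 4)*(l^3 - 11*l^2 + 38*l - 40) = (l - 4)*(l + 4)*(l^2 - 7*l + 10) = (l - 4)*(l - 2)*(l + 4)*(l - 5)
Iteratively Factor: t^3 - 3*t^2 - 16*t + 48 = (t - 3)*(t^2 - 16) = (t - 4)*(t - 3)*(t + 4)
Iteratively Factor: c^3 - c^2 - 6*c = (c + 2)*(c^2 - 3*c) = c*(c + 2)*(c - 3)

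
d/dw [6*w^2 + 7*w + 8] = 12*w + 7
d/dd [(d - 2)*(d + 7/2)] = 2*d + 3/2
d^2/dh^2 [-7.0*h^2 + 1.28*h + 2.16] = -14.0000000000000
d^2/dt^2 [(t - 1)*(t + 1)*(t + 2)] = 6*t + 4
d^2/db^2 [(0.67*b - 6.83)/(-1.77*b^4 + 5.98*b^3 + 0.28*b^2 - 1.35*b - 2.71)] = (-25.188516*b^7 + 541.421052*b^6 - 2310.549036*b^5 + 2872.868022*b^4 + 301.612476*b^3 - 851.050872*b^2 + 645.572868*b + 40.162948)/(5.545233*b^12 - 56.204226*b^11 + 187.256088*b^10 - 183.376819*b^9 - 89.887215*b^8 - 32.696832*b^7 + 305.891759*b^6 + 33.700884*b^5 - 93.163317*b^4 - 135.439059*b^3 + 8.647881*b^2 + 29.743605*b + 19.902511)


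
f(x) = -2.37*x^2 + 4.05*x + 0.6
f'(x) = 4.05 - 4.74*x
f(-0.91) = -5.05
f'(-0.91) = 8.36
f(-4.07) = -55.14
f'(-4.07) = 23.34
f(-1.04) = -6.18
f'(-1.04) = 8.98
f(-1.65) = -12.53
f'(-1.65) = 11.87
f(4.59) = -30.74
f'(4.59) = -17.71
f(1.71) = 0.60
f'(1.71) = -4.06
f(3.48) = -14.01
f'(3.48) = -12.45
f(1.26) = 1.94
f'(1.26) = -1.92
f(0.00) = 0.60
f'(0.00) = 4.05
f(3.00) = -8.58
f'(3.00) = -10.17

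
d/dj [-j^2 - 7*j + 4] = -2*j - 7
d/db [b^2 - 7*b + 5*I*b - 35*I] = 2*b - 7 + 5*I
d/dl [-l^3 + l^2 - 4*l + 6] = -3*l^2 + 2*l - 4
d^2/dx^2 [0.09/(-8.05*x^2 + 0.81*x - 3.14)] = (11.66445*x^2 - 1.17369*x - 0.09*(16.1*x - 0.81)*(32.2*x - 1.62) + 4.54986)/(8.05*x^2 - 0.81*x + 3.14)^3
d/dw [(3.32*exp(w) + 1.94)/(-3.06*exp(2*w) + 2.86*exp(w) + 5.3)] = (10.1592*exp(2*w) + 11.8728*exp(w) + 12.0476)*exp(w)/(9.3636*exp(4*w) - 17.5032*exp(3*w) - 24.2564*exp(2*w) + 30.316*exp(w) + 28.09)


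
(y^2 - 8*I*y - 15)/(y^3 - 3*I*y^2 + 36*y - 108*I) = (y - 5*I)/(y^2 + 36)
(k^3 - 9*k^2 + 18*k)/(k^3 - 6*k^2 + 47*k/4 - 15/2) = 4*k*(k^2 - 9*k + 18)/(4*k^3 - 24*k^2 + 47*k - 30)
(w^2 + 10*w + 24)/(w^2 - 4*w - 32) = (w + 6)/(w - 8)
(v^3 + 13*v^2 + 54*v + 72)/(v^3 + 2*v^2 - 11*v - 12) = (v^2 + 9*v + 18)/(v^2 - 2*v - 3)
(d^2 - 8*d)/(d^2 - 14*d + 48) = d/(d - 6)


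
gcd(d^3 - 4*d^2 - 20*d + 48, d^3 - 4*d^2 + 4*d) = d - 2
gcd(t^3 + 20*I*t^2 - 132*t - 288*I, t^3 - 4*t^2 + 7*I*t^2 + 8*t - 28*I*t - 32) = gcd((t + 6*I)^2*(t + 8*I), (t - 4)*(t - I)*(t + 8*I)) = t + 8*I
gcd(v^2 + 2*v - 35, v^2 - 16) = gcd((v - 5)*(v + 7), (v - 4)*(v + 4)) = 1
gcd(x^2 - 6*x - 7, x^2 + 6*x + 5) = x + 1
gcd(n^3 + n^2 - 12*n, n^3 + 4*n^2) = n^2 + 4*n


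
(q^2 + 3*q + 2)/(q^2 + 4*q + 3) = (q + 2)/(q + 3)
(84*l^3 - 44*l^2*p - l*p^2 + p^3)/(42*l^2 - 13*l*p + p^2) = (-14*l^2 + 5*l*p + p^2)/(-7*l + p)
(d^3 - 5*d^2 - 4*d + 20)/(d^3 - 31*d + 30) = (d^2 - 4)/(d^2 + 5*d - 6)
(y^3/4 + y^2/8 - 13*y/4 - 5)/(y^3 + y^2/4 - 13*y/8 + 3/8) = (2*y^3 + y^2 - 26*y - 40)/(8*y^3 + 2*y^2 - 13*y + 3)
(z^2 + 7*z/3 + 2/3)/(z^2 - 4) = (z + 1/3)/(z - 2)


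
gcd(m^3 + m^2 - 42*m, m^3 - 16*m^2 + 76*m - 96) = m - 6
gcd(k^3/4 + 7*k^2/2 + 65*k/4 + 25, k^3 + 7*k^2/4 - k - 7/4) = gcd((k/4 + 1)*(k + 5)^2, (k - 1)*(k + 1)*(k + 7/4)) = 1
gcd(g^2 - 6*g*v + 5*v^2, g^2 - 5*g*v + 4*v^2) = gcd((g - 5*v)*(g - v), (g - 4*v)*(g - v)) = -g + v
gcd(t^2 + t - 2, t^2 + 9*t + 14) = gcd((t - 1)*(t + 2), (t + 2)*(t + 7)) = t + 2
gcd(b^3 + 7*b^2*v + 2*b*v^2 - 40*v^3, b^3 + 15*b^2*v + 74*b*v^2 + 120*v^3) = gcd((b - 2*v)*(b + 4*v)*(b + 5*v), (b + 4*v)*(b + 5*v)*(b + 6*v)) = b^2 + 9*b*v + 20*v^2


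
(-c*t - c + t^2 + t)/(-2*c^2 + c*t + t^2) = (t + 1)/(2*c + t)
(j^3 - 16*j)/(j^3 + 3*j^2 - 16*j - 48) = j/(j + 3)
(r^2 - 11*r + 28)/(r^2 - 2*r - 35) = (r - 4)/(r + 5)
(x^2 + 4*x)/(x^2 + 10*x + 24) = x/(x + 6)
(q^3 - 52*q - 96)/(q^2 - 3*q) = (q^3 - 52*q - 96)/(q*(q - 3))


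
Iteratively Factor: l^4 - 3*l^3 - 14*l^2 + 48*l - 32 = (l - 1)*(l^3 - 2*l^2 - 16*l + 32) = (l - 2)*(l - 1)*(l^2 - 16) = (l - 2)*(l - 1)*(l + 4)*(l - 4)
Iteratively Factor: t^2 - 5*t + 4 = (t - 4)*(t - 1)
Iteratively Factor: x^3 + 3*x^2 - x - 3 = (x - 1)*(x^2 + 4*x + 3) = (x - 1)*(x + 1)*(x + 3)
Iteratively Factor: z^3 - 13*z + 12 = (z - 3)*(z^2 + 3*z - 4) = (z - 3)*(z + 4)*(z - 1)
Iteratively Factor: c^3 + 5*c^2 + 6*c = (c + 3)*(c^2 + 2*c) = c*(c + 3)*(c + 2)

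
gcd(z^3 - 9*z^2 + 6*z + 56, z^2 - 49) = z - 7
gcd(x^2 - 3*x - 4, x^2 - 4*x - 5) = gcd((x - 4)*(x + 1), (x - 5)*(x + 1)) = x + 1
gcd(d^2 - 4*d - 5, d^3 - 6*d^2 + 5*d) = d - 5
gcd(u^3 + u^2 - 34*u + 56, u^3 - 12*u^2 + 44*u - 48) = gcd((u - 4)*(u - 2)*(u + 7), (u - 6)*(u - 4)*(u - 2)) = u^2 - 6*u + 8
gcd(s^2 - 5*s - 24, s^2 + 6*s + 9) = s + 3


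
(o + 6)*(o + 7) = o^2 + 13*o + 42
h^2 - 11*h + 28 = (h - 7)*(h - 4)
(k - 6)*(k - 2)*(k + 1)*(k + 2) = k^4 - 5*k^3 - 10*k^2 + 20*k + 24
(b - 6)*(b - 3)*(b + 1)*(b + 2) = b^4 - 6*b^3 - 7*b^2 + 36*b + 36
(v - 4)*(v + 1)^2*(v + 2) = v^4 - 11*v^2 - 18*v - 8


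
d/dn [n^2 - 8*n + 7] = 2*n - 8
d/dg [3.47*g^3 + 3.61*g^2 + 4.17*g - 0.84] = 10.41*g^2 + 7.22*g + 4.17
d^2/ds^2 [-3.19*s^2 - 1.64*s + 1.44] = -6.38000000000000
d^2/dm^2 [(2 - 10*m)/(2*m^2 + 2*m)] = 2*(-5*m^3 + 3*m^2 + 3*m + 1)/(m^3*(m^3 + 3*m^2 + 3*m + 1))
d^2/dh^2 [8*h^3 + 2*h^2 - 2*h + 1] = 48*h + 4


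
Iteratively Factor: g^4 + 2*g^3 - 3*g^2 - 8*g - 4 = (g + 1)*(g^3 + g^2 - 4*g - 4) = (g - 2)*(g + 1)*(g^2 + 3*g + 2) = (g - 2)*(g + 1)^2*(g + 2)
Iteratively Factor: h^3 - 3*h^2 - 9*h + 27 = (h - 3)*(h^2 - 9) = (h - 3)*(h + 3)*(h - 3)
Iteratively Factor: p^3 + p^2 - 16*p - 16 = (p - 4)*(p^2 + 5*p + 4) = (p - 4)*(p + 1)*(p + 4)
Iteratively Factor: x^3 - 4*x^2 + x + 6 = (x - 3)*(x^2 - x - 2) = (x - 3)*(x - 2)*(x + 1)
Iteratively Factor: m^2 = (m)*(m)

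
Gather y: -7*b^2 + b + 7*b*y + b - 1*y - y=-7*b^2 + 2*b + y*(7*b - 2)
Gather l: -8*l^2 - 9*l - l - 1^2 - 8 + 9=-8*l^2 - 10*l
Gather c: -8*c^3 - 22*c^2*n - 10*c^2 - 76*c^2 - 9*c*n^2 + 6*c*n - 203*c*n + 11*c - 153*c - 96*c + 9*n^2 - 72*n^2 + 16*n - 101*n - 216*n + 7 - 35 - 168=-8*c^3 + c^2*(-22*n - 86) + c*(-9*n^2 - 197*n - 238) - 63*n^2 - 301*n - 196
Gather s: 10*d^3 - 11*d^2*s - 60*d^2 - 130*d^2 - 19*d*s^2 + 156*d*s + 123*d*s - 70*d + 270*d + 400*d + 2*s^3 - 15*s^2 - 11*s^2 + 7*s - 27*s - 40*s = 10*d^3 - 190*d^2 + 600*d + 2*s^3 + s^2*(-19*d - 26) + s*(-11*d^2 + 279*d - 60)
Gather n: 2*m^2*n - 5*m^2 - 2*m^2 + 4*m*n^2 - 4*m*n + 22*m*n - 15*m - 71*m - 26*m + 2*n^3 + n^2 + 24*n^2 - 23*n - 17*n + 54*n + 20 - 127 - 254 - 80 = -7*m^2 - 112*m + 2*n^3 + n^2*(4*m + 25) + n*(2*m^2 + 18*m + 14) - 441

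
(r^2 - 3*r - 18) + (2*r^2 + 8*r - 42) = 3*r^2 + 5*r - 60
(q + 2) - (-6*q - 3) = 7*q + 5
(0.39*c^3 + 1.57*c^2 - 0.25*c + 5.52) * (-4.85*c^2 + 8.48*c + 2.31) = -1.8915*c^5 - 4.3073*c^4 + 15.427*c^3 - 25.2653*c^2 + 46.2321*c + 12.7512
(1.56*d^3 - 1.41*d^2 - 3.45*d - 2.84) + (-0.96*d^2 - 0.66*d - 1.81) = 1.56*d^3 - 2.37*d^2 - 4.11*d - 4.65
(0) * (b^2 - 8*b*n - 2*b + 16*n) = 0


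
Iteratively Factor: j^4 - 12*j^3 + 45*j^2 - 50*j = (j - 2)*(j^3 - 10*j^2 + 25*j) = (j - 5)*(j - 2)*(j^2 - 5*j) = j*(j - 5)*(j - 2)*(j - 5)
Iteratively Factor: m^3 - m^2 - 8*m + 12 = (m - 2)*(m^2 + m - 6) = (m - 2)*(m + 3)*(m - 2)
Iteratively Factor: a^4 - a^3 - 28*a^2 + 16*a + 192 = (a - 4)*(a^3 + 3*a^2 - 16*a - 48) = (a - 4)*(a + 3)*(a^2 - 16) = (a - 4)^2*(a + 3)*(a + 4)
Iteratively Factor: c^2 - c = (c)*(c - 1)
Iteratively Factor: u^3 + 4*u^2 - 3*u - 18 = (u - 2)*(u^2 + 6*u + 9) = (u - 2)*(u + 3)*(u + 3)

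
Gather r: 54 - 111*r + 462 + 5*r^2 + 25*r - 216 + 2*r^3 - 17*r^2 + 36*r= 2*r^3 - 12*r^2 - 50*r + 300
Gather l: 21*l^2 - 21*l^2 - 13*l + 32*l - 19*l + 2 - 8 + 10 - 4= 0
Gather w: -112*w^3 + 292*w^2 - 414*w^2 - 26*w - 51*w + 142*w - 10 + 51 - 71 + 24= -112*w^3 - 122*w^2 + 65*w - 6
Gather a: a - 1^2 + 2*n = a + 2*n - 1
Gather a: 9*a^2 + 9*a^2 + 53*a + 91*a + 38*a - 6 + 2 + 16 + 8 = 18*a^2 + 182*a + 20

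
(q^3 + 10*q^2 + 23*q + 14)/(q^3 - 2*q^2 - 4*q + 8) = (q^2 + 8*q + 7)/(q^2 - 4*q + 4)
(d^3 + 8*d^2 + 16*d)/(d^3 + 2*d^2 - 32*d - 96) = d/(d - 6)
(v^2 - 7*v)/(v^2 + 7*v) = (v - 7)/(v + 7)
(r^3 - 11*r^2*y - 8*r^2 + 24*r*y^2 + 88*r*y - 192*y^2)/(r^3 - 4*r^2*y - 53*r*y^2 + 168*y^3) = (r - 8)/(r + 7*y)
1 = 1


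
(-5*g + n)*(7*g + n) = -35*g^2 + 2*g*n + n^2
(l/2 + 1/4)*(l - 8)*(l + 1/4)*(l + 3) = l^4/2 - 17*l^3/8 - 221*l^2/16 - 149*l/16 - 3/2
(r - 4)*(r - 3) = r^2 - 7*r + 12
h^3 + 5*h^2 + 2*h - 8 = (h - 1)*(h + 2)*(h + 4)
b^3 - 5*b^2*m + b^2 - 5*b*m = b*(b + 1)*(b - 5*m)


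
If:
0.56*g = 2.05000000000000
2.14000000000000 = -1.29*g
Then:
No Solution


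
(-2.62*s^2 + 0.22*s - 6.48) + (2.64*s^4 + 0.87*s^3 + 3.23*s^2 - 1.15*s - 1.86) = 2.64*s^4 + 0.87*s^3 + 0.61*s^2 - 0.93*s - 8.34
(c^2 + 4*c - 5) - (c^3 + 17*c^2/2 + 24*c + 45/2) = -c^3 - 15*c^2/2 - 20*c - 55/2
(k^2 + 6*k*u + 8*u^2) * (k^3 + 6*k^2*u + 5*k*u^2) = k^5 + 12*k^4*u + 49*k^3*u^2 + 78*k^2*u^3 + 40*k*u^4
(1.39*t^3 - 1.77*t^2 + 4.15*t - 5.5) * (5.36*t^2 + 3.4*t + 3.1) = 7.4504*t^5 - 4.7612*t^4 + 20.535*t^3 - 20.857*t^2 - 5.835*t - 17.05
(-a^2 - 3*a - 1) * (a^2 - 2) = -a^4 - 3*a^3 + a^2 + 6*a + 2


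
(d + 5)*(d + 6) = d^2 + 11*d + 30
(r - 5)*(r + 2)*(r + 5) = r^3 + 2*r^2 - 25*r - 50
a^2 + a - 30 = (a - 5)*(a + 6)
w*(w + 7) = w^2 + 7*w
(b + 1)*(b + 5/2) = b^2 + 7*b/2 + 5/2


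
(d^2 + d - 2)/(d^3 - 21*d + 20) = (d + 2)/(d^2 + d - 20)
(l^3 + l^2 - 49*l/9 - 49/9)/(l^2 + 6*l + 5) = (l^2 - 49/9)/(l + 5)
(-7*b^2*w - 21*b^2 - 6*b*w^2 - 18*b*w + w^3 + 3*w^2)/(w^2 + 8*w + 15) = (-7*b^2 - 6*b*w + w^2)/(w + 5)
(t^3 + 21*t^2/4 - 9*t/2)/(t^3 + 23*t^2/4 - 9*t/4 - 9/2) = t*(4*t - 3)/(4*t^2 - t - 3)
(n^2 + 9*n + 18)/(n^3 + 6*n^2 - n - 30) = (n + 6)/(n^2 + 3*n - 10)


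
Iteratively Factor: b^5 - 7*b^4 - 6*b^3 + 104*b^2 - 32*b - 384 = (b + 2)*(b^4 - 9*b^3 + 12*b^2 + 80*b - 192) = (b + 2)*(b + 3)*(b^3 - 12*b^2 + 48*b - 64) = (b - 4)*(b + 2)*(b + 3)*(b^2 - 8*b + 16) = (b - 4)^2*(b + 2)*(b + 3)*(b - 4)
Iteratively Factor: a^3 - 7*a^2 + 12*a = (a - 3)*(a^2 - 4*a) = (a - 4)*(a - 3)*(a)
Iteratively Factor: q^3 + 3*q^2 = (q)*(q^2 + 3*q) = q*(q + 3)*(q)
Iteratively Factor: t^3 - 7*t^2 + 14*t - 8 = (t - 1)*(t^2 - 6*t + 8) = (t - 4)*(t - 1)*(t - 2)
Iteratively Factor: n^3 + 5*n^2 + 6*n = (n + 2)*(n^2 + 3*n) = n*(n + 2)*(n + 3)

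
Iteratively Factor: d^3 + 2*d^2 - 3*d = (d)*(d^2 + 2*d - 3) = d*(d + 3)*(d - 1)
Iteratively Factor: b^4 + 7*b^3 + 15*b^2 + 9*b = (b)*(b^3 + 7*b^2 + 15*b + 9) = b*(b + 3)*(b^2 + 4*b + 3) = b*(b + 1)*(b + 3)*(b + 3)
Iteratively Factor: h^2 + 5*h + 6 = (h + 2)*(h + 3)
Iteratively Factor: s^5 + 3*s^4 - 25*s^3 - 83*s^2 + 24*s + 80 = (s - 1)*(s^4 + 4*s^3 - 21*s^2 - 104*s - 80) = (s - 1)*(s + 1)*(s^3 + 3*s^2 - 24*s - 80) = (s - 5)*(s - 1)*(s + 1)*(s^2 + 8*s + 16) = (s - 5)*(s - 1)*(s + 1)*(s + 4)*(s + 4)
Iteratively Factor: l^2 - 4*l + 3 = (l - 3)*(l - 1)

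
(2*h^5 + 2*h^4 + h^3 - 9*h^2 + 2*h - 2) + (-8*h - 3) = 2*h^5 + 2*h^4 + h^3 - 9*h^2 - 6*h - 5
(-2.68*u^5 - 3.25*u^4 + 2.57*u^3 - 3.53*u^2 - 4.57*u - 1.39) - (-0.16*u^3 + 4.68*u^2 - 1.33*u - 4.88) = -2.68*u^5 - 3.25*u^4 + 2.73*u^3 - 8.21*u^2 - 3.24*u + 3.49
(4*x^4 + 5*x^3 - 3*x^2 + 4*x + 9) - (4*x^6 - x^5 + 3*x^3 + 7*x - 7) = -4*x^6 + x^5 + 4*x^4 + 2*x^3 - 3*x^2 - 3*x + 16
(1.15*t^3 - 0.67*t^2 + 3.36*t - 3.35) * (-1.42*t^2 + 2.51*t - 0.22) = -1.633*t^5 + 3.8379*t^4 - 6.7059*t^3 + 13.338*t^2 - 9.1477*t + 0.737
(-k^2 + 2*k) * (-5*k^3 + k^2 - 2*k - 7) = 5*k^5 - 11*k^4 + 4*k^3 + 3*k^2 - 14*k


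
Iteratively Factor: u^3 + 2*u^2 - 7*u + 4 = (u - 1)*(u^2 + 3*u - 4) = (u - 1)^2*(u + 4)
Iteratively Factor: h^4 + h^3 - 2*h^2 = (h)*(h^3 + h^2 - 2*h) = h^2*(h^2 + h - 2) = h^2*(h - 1)*(h + 2)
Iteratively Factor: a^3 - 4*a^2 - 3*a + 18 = (a - 3)*(a^2 - a - 6) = (a - 3)^2*(a + 2)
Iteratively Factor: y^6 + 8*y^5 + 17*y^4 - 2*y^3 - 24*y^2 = (y)*(y^5 + 8*y^4 + 17*y^3 - 2*y^2 - 24*y) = y*(y + 2)*(y^4 + 6*y^3 + 5*y^2 - 12*y) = y*(y - 1)*(y + 2)*(y^3 + 7*y^2 + 12*y) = y^2*(y - 1)*(y + 2)*(y^2 + 7*y + 12) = y^2*(y - 1)*(y + 2)*(y + 4)*(y + 3)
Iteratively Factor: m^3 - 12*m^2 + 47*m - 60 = (m - 3)*(m^2 - 9*m + 20) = (m - 4)*(m - 3)*(m - 5)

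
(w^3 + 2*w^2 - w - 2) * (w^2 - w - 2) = w^5 + w^4 - 5*w^3 - 5*w^2 + 4*w + 4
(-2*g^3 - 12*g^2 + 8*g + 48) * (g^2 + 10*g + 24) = -2*g^5 - 32*g^4 - 160*g^3 - 160*g^2 + 672*g + 1152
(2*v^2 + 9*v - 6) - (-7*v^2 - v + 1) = 9*v^2 + 10*v - 7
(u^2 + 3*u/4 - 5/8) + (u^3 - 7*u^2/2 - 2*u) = u^3 - 5*u^2/2 - 5*u/4 - 5/8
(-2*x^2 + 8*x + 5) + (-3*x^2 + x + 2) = -5*x^2 + 9*x + 7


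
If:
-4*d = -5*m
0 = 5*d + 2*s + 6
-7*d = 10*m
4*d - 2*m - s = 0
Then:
No Solution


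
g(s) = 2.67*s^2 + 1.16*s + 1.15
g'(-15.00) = -78.94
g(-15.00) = 584.50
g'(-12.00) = -62.92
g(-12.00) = 371.71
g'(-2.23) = -10.75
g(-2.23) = 11.84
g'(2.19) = 12.85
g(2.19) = 16.50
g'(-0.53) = -1.67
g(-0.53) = 1.29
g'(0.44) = 3.51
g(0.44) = 2.18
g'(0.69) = 4.84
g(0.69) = 3.22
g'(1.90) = 11.31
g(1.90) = 12.99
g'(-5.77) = -29.65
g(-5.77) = 83.35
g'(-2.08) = -9.95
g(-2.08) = 10.29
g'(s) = 5.34*s + 1.16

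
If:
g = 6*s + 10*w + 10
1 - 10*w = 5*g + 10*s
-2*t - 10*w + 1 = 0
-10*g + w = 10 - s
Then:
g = -33/35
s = 583/140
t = 517/28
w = -503/140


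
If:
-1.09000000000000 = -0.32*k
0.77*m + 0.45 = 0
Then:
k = 3.41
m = -0.58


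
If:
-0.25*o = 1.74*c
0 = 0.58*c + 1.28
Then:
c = -2.21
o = 15.36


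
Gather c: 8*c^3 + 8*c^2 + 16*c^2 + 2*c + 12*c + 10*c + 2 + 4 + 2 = 8*c^3 + 24*c^2 + 24*c + 8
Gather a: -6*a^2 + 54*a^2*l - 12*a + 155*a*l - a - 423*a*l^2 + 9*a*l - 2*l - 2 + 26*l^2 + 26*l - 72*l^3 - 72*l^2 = a^2*(54*l - 6) + a*(-423*l^2 + 164*l - 13) - 72*l^3 - 46*l^2 + 24*l - 2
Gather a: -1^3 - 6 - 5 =-12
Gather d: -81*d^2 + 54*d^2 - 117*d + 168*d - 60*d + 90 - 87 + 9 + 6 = -27*d^2 - 9*d + 18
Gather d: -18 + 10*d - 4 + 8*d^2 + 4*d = 8*d^2 + 14*d - 22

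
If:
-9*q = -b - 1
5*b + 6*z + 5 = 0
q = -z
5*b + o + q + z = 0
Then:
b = -1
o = 5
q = 0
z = 0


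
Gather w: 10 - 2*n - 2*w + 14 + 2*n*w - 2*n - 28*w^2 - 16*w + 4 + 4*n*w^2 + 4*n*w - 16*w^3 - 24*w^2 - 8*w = -4*n - 16*w^3 + w^2*(4*n - 52) + w*(6*n - 26) + 28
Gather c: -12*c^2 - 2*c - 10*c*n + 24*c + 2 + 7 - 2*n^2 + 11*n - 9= -12*c^2 + c*(22 - 10*n) - 2*n^2 + 11*n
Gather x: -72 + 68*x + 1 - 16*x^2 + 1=-16*x^2 + 68*x - 70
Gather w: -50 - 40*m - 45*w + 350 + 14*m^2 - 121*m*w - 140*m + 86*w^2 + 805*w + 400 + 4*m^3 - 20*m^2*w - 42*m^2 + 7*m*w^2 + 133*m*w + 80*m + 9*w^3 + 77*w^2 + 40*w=4*m^3 - 28*m^2 - 100*m + 9*w^3 + w^2*(7*m + 163) + w*(-20*m^2 + 12*m + 800) + 700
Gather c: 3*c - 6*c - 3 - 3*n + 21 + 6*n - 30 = -3*c + 3*n - 12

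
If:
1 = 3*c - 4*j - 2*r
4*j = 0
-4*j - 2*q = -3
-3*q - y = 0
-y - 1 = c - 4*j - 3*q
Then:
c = 8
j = 0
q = 3/2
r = 23/2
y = -9/2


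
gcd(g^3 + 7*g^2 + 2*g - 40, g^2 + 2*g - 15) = g + 5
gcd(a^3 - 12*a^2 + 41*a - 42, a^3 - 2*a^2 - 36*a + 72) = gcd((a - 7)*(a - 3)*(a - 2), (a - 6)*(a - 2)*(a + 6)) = a - 2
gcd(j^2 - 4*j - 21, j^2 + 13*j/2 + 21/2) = j + 3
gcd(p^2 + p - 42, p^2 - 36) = p - 6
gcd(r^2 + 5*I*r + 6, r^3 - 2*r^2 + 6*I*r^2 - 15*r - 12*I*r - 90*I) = r + 6*I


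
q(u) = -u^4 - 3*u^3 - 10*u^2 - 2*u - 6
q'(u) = -4*u^3 - 9*u^2 - 20*u - 2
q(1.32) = -36.00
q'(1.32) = -53.28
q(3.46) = -400.22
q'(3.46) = -344.63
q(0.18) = -6.70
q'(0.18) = -5.91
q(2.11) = -102.74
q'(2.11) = -121.84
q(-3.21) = -109.57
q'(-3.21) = 101.77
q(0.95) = -20.31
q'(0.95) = -32.55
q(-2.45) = -53.04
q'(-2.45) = 51.80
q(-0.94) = -11.24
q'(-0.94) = 12.17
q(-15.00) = -42726.00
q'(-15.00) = 11773.00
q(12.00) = -27390.00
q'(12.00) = -8450.00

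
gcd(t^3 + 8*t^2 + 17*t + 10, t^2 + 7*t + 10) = t^2 + 7*t + 10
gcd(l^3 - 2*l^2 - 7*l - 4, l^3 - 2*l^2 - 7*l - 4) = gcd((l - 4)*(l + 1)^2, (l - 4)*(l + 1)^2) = l^3 - 2*l^2 - 7*l - 4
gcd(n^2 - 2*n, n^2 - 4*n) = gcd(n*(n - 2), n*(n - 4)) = n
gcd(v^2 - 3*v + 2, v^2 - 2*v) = v - 2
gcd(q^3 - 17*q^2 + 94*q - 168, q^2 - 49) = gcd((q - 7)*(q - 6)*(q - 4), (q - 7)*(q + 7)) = q - 7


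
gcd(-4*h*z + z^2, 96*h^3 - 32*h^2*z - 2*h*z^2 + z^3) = -4*h + z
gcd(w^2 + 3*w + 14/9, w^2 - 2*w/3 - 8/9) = w + 2/3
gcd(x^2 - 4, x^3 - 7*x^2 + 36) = x + 2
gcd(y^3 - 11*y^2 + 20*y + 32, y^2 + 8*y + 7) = y + 1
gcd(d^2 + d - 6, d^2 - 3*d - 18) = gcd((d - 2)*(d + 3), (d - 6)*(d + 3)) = d + 3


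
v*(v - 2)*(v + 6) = v^3 + 4*v^2 - 12*v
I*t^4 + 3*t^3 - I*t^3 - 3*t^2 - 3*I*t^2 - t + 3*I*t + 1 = (t - 1)*(t - I)^2*(I*t + 1)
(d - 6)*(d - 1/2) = d^2 - 13*d/2 + 3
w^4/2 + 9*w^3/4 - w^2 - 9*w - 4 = (w/2 + 1)*(w - 2)*(w + 1/2)*(w + 4)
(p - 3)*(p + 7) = p^2 + 4*p - 21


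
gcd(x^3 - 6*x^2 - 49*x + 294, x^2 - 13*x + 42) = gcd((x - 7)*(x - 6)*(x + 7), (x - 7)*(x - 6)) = x^2 - 13*x + 42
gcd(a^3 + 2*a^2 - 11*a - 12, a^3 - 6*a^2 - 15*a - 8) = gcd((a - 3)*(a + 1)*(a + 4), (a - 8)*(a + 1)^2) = a + 1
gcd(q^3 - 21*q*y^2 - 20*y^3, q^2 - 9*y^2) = 1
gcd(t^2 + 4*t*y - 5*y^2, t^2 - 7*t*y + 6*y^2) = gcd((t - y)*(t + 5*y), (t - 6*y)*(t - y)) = -t + y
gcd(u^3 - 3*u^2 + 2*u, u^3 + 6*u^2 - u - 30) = u - 2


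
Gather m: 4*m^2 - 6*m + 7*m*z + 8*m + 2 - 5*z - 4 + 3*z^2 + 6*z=4*m^2 + m*(7*z + 2) + 3*z^2 + z - 2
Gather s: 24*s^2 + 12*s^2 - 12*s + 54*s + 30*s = 36*s^2 + 72*s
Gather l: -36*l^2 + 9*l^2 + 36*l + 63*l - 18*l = -27*l^2 + 81*l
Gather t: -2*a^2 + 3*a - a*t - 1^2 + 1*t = -2*a^2 + 3*a + t*(1 - a) - 1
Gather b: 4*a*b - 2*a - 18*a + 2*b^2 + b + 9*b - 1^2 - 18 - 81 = -20*a + 2*b^2 + b*(4*a + 10) - 100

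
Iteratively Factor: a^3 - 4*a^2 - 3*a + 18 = (a - 3)*(a^2 - a - 6) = (a - 3)^2*(a + 2)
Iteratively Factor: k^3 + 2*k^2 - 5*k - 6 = (k + 3)*(k^2 - k - 2) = (k - 2)*(k + 3)*(k + 1)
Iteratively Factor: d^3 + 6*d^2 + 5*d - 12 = (d + 4)*(d^2 + 2*d - 3) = (d - 1)*(d + 4)*(d + 3)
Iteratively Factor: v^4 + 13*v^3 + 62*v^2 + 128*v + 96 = (v + 2)*(v^3 + 11*v^2 + 40*v + 48) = (v + 2)*(v + 4)*(v^2 + 7*v + 12) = (v + 2)*(v + 3)*(v + 4)*(v + 4)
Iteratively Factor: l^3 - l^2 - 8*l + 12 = (l - 2)*(l^2 + l - 6) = (l - 2)*(l + 3)*(l - 2)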